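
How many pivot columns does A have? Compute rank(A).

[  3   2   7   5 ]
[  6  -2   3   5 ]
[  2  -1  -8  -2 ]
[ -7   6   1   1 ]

Row reduction:
R2 <- R2 - (2)*R1:  [   0   -6  -11   -5 ]
R3 <- R3 - (2/3)*R1:  [     0   -7/3  -38/3  -16/3 ]
R4 <- R4 - (-7/3)*R1:  [    0  32/3  52/3  38/3 ]
R3 <- R3 - (7/18)*R2:  [       0        0  -151/18   -61/18 ]
R4 <- R4 - (-16/9)*R2:  [     0      0  -20/9   34/9 ]
R4 <- R4 - (40/151)*R3:  [       0        0        0  706/151 ]
Row echelon form:
[ 3   2        7        5 ]
[ 0  -6      -11       -5 ]
[ 0   0  -151/18   -61/18 ]
[ 0   0        0  706/151 ]
Nonzero rows / pivot columns: 4

rank(A) = 4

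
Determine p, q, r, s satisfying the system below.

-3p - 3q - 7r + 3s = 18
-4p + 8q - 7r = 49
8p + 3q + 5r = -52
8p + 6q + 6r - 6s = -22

Forward elimination on [A|b]:
R2 <- R2 - (4/3)*R1:  [   0   12  7/3   -4   25 ]
R3 <- R3 - (-8/3)*R1:  [     0     -5  -41/3      8     -4 ]
R4 <- R4 - (-8/3)*R1:  [     0     -2  -38/3      2     26 ]
R3 <- R3 - (-5/12)*R2:  [       0        0  -457/36     19/3    77/12 ]
R4 <- R4 - (-1/6)*R2:  [       0        0  -221/18      4/3    181/6 ]
R4 <- R4 - (442/457)*R3:  [         0          0          0  -2190/457  10950/457 ]
Row echelon form:
[ -3  -3       -7          3  |         18 ]
[  0  12      7/3         -4  |         25 ]
[  0   0  -457/36       19/3  |      77/12 ]
[  0   0        0  -2190/457  |  10950/457 ]
Back-substitution:
s = (10950/457) / (-2190/457) = -5
r = (77/12 - (19/3)*(-5)) / (-457/36) = -3
q = (25 - (7/3)*(-3) - (-4)*(-5)) / 12 = 1
p = (18 - (-3)*(1) - (-7)*(-3) - (3)*(-5)) / -3 = -5

(-5, 1, -3, -5)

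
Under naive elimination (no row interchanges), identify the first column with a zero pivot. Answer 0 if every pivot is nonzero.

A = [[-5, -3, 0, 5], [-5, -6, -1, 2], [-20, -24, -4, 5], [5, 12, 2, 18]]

Naive forward elimination:
R2 <- R2 - (1)*R1:  [  0  -3  -1  -3 ]
R3 <- R3 - (4)*R1:  [   0  -12   -4  -15 ]
R4 <- R4 - (-1)*R1:  [  0   9   2  23 ]
R3 <- R3 - (4)*R2:  [  0   0   0  -3 ]
R4 <- R4 - (-3)*R2:  [  0   0  -1  14 ]
Matrix at this point:
[ -5  -3   0   5 ]
[  0  -3  -1  -3 ]
[  0   0   0  -3 ]
[  0   0  -1  14 ]
Pivot entry (3,3) is zero but row 4 has -1 in column 3 -> naive elimination stops; a row interchange (e.g. R3 <-> R4) would be required here.

first zero-pivot column = 3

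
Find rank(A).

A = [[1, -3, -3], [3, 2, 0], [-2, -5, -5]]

rank(A) = 3

Row reduction:
R2 <- R2 - (3)*R1:  [  0  11   9 ]
R3 <- R3 - (-2)*R1:  [   0  -11  -11 ]
R3 <- R3 - (-1)*R2:  [  0   0  -2 ]
Row echelon form:
[ 1  -3  -3 ]
[ 0  11   9 ]
[ 0   0  -2 ]
Nonzero rows / pivot columns: 3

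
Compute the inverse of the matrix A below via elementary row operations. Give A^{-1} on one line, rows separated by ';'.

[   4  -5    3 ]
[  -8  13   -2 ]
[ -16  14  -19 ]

Gauss-Jordan on [A | I]:
R1 <- (1/4)*R1:  [    1  -5/4   3/4  |   1/4     0     0 ]
R2 <- R2 - (-8)*R1:  [ 0  3  4  |  2  1  0 ]
R3 <- R3 - (-16)*R1:  [  0  -6  -7  |   4   0   1 ]
R2 <- (1/3)*R2:  [   0    1  4/3  |  2/3  1/3    0 ]
R1 <- R1 - (-5/4)*R2:  [     1      0  29/12  |  13/12   5/12      0 ]
R3 <- R3 - (-6)*R2:  [ 0  0  1  |  8  2  1 ]
R1 <- R1 - (29/12)*R3:  [      1       0       0  |   -73/4  -53/12  -29/12 ]
R2 <- R2 - (4/3)*R3:  [    0     1     0  |   -10  -7/3  -4/3 ]
Right block of [I | A^{-1}] is the inverse:
[ -73/4  -53/12  -29/12 ]
[   -10    -7/3    -4/3 ]
[     8       2       1 ]

inverse = [-73/4 -53/12 -29/12; -10 -7/3 -4/3; 8 2 1]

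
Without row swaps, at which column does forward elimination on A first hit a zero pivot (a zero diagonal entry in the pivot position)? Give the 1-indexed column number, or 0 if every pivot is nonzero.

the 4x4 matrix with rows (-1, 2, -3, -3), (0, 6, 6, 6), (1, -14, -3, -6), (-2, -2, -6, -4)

Naive forward elimination:
R3 <- R3 - (-1)*R1:  [   0  -12   -6   -9 ]
R4 <- R4 - (2)*R1:  [  0  -6   0   2 ]
R3 <- R3 - (-2)*R2:  [ 0  0  6  3 ]
R4 <- R4 - (-1)*R2:  [ 0  0  6  8 ]
R4 <- R4 - (1)*R3:  [ 0  0  0  5 ]
All pivots nonzero; naive elimination completes without hitting a zero pivot.

first zero-pivot column = 0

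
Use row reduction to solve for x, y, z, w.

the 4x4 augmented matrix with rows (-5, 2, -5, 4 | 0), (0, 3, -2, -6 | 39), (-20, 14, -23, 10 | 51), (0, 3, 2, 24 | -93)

Forward elimination on [A|b]:
R3 <- R3 - (4)*R1:  [  0   6  -3  -6  51 ]
R3 <- R3 - (2)*R2:  [   0    0    1    6  -27 ]
R4 <- R4 - (1)*R2:  [    0     0     4    30  -132 ]
R4 <- R4 - (4)*R3:  [   0    0    0    6  -24 ]
Row echelon form:
[ -5  2  -5   4  |    0 ]
[  0  3  -2  -6  |   39 ]
[  0  0   1   6  |  -27 ]
[  0  0   0   6  |  -24 ]
Back-substitution:
w = (-24) / 6 = -4
z = (-27 - (6)*(-4)) / 1 = -3
y = (39 - (-2)*(-3) - (-6)*(-4)) / 3 = 3
x = (0 - (2)*(3) - (-5)*(-3) - (4)*(-4)) / -5 = 1

(1, 3, -3, -4)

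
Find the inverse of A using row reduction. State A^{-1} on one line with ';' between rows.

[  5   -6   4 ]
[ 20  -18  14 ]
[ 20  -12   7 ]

Gauss-Jordan on [A | I]:
R1 <- (1/5)*R1:  [    1  -6/5   4/5  |   1/5     0     0 ]
R2 <- R2 - (20)*R1:  [  0   6  -2  |  -4   1   0 ]
R3 <- R3 - (20)*R1:  [  0  12  -9  |  -4   0   1 ]
R2 <- (1/6)*R2:  [    0     1  -1/3  |  -2/3   1/6     0 ]
R1 <- R1 - (-6/5)*R2:  [    1     0   2/5  |  -3/5   1/5     0 ]
R3 <- R3 - (12)*R2:  [  0   0  -5  |   4  -2   1 ]
R3 <- (1/-5)*R3:  [    0     0     1  |  -4/5   2/5  -1/5 ]
R1 <- R1 - (2/5)*R3:  [     1      0      0  |  -7/25   1/25   2/25 ]
R2 <- R2 - (-1/3)*R3:  [      0       1       0  |  -14/15    3/10   -1/15 ]
Right block of [I | A^{-1}] is the inverse:
[  -7/25  1/25   2/25 ]
[ -14/15  3/10  -1/15 ]
[   -4/5   2/5   -1/5 ]

inverse = [-7/25 1/25 2/25; -14/15 3/10 -1/15; -4/5 2/5 -1/5]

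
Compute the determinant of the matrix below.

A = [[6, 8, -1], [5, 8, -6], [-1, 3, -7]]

Forward elimination:
R2 <- R2 - (5/6)*R1:  [     0    4/3  -31/6 ]
R3 <- R3 - (-1/6)*R1:  [     0   13/3  -43/6 ]
R3 <- R3 - (13/4)*R2:  [    0     0  77/8 ]
Upper-triangular form:
[ 6    8     -1 ]
[ 0  4/3  -31/6 ]
[ 0    0   77/8 ]
det(A) = (-1)^0 * (6) * (4/3) * (77/8) = 77  (0 row swaps -> sign +1)

det(A) = 77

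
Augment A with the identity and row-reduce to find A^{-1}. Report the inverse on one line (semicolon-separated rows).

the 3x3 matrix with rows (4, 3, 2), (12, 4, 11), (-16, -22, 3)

inverse = [-127/10 53/20 -5/4; 53/5 -11/5 1; 10 -2 1]

Gauss-Jordan on [A | I]:
R1 <- (1/4)*R1:  [   1  3/4  1/2  |  1/4    0    0 ]
R2 <- R2 - (12)*R1:  [  0  -5   5  |  -3   1   0 ]
R3 <- R3 - (-16)*R1:  [   0  -10   11  |    4    0    1 ]
R2 <- (1/-5)*R2:  [    0     1    -1  |   3/5  -1/5     0 ]
R1 <- R1 - (3/4)*R2:  [    1     0   5/4  |  -1/5  3/20     0 ]
R3 <- R3 - (-10)*R2:  [  0   0   1  |  10  -2   1 ]
R1 <- R1 - (5/4)*R3:  [       1        0        0  |  -127/10    53/20     -5/4 ]
R2 <- R2 - (-1)*R3:  [     0      1      0  |   53/5  -11/5      1 ]
Right block of [I | A^{-1}] is the inverse:
[ -127/10  53/20  -5/4 ]
[    53/5  -11/5     1 ]
[      10     -2     1 ]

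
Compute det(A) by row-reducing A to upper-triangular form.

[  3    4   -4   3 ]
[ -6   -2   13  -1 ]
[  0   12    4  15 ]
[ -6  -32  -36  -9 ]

Forward elimination:
R2 <- R2 - (-2)*R1:  [ 0  6  5  5 ]
R4 <- R4 - (-2)*R1:  [   0  -24  -44   -3 ]
R3 <- R3 - (2)*R2:  [  0   0  -6   5 ]
R4 <- R4 - (-4)*R2:  [   0    0  -24   17 ]
R4 <- R4 - (4)*R3:  [  0   0   0  -3 ]
Upper-triangular form:
[ 3  4  -4   3 ]
[ 0  6   5   5 ]
[ 0  0  -6   5 ]
[ 0  0   0  -3 ]
det(A) = (-1)^0 * (3) * (6) * (-6) * (-3) = 324  (0 row swaps -> sign +1)

det(A) = 324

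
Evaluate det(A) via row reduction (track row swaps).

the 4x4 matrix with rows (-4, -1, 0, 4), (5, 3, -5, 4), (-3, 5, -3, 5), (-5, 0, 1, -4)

det(A) = 568

Forward elimination:
R2 <- R2 - (-5/4)*R1:  [   0  7/4   -5    9 ]
R3 <- R3 - (3/4)*R1:  [    0  23/4    -3     2 ]
R4 <- R4 - (5/4)*R1:  [   0  5/4    1   -9 ]
R3 <- R3 - (23/7)*R2:  [      0       0    94/7  -193/7 ]
R4 <- R4 - (5/7)*R2:  [      0       0    32/7  -108/7 ]
R4 <- R4 - (16/47)*R3:  [       0        0        0  -284/47 ]
Upper-triangular form:
[ -4   -1     0        4 ]
[  0  7/4    -5        9 ]
[  0    0  94/7   -193/7 ]
[  0    0     0  -284/47 ]
det(A) = (-1)^0 * (-4) * (7/4) * (94/7) * (-284/47) = 568  (0 row swaps -> sign +1)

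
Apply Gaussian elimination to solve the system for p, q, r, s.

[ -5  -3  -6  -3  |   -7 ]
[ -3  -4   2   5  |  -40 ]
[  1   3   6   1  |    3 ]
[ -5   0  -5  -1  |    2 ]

Forward elimination on [A|b]:
R2 <- R2 - (3/5)*R1:  [      0   -11/5    28/5    34/5  -179/5 ]
R3 <- R3 - (-1/5)*R1:  [    0  12/5  24/5   2/5   8/5 ]
R4 <- R4 - (1)*R1:  [ 0  3  1  2  9 ]
R3 <- R3 - (-12/11)*R2:  [       0        0   120/11    86/11  -412/11 ]
R4 <- R4 - (-15/11)*R2:  [       0        0    95/11   124/11  -438/11 ]
R4 <- R4 - (19/24)*R3:  [     0      0      0  61/12  -61/6 ]
Row echelon form:
[ -5     -3      -6     -3  |       -7 ]
[  0  -11/5    28/5   34/5  |   -179/5 ]
[  0      0  120/11  86/11  |  -412/11 ]
[  0      0       0  61/12  |    -61/6 ]
Back-substitution:
s = (-61/6) / (61/12) = -2
r = (-412/11 - (86/11)*(-2)) / (120/11) = -2
q = (-179/5 - (28/5)*(-2) - (34/5)*(-2)) / (-11/5) = 5
p = (-7 - (-3)*(5) - (-6)*(-2) - (-3)*(-2)) / -5 = 2

(2, 5, -2, -2)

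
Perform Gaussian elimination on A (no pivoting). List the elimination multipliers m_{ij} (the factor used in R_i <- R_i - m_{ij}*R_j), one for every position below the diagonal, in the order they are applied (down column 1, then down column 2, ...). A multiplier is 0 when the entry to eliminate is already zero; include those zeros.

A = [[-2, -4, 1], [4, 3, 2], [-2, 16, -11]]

Forward elimination:
R2 <- R2 - (-2)*R1:  [  0  -5   4 ]
R3 <- R3 - (1)*R1:  [   0   20  -12 ]
R3 <- R3 - (-4)*R2:  [ 0  0  4 ]
Multipliers (in order of application): m_{21} = -2, m_{31} = 1, m_{32} = -4

multipliers: -2, 1, -4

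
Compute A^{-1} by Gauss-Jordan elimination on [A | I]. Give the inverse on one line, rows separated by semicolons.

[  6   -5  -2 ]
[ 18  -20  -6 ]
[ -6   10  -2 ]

Gauss-Jordan on [A | I]:
R1 <- (1/6)*R1:  [    1  -5/6  -1/3  |   1/6     0     0 ]
R2 <- R2 - (18)*R1:  [  0  -5   0  |  -3   1   0 ]
R3 <- R3 - (-6)*R1:  [  0   5  -4  |   1   0   1 ]
R2 <- (1/-5)*R2:  [    0     1     0  |   3/5  -1/5     0 ]
R1 <- R1 - (-5/6)*R2:  [    1     0  -1/3  |   2/3  -1/6     0 ]
R3 <- R3 - (5)*R2:  [  0   0  -4  |  -2   1   1 ]
R3 <- (1/-4)*R3:  [    0     0     1  |   1/2  -1/4  -1/4 ]
R1 <- R1 - (-1/3)*R3:  [     1      0      0  |    5/6   -1/4  -1/12 ]
Right block of [I | A^{-1}] is the inverse:
[ 5/6  -1/4  -1/12 ]
[ 3/5  -1/5      0 ]
[ 1/2  -1/4   -1/4 ]

inverse = [5/6 -1/4 -1/12; 3/5 -1/5 0; 1/2 -1/4 -1/4]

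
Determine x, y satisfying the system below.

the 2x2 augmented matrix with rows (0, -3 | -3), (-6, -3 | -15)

(2, 1)

Forward elimination on [A|b]:
R1 <-> R2   (pivot in column 1 was zero)
[ -6  -3  -15 ]
[  0  -3   -3 ]
Row echelon form:
[ -6  -3  |  -15 ]
[  0  -3  |   -3 ]
Back-substitution:
y = (-3) / -3 = 1
x = (-15 - (-3)*(1)) / -6 = 2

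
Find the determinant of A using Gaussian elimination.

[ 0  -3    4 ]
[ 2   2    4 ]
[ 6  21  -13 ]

Forward elimination:
R1 <-> R2   (pivot in column 1 was zero)
[ 2   2    4 ]
[ 0  -3    4 ]
[ 6  21  -13 ]
R3 <- R3 - (3)*R1:  [   0   15  -25 ]
R3 <- R3 - (-5)*R2:  [  0   0  -5 ]
Upper-triangular form:
[ 2   2   4 ]
[ 0  -3   4 ]
[ 0   0  -5 ]
det(A) = (-1)^1 * (2) * (-3) * (-5) = -30  (1 row swap -> sign -1)

det(A) = -30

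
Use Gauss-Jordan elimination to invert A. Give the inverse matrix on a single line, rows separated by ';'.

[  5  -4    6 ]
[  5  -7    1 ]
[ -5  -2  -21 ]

Gauss-Jordan on [A | I]:
R1 <- (1/5)*R1:  [    1  -4/5   6/5  |   1/5     0     0 ]
R2 <- R2 - (5)*R1:  [  0  -3  -5  |  -1   1   0 ]
R3 <- R3 - (-5)*R1:  [   0   -6  -15  |    1    0    1 ]
R2 <- (1/-3)*R2:  [    0     1   5/3  |   1/3  -1/3     0 ]
R1 <- R1 - (-4/5)*R2:  [     1      0  38/15  |   7/15  -4/15      0 ]
R3 <- R3 - (-6)*R2:  [  0   0  -5  |   3  -2   1 ]
R3 <- (1/-5)*R3:  [    0     0     1  |  -3/5   2/5  -1/5 ]
R1 <- R1 - (38/15)*R3:  [      1       0       0  |  149/75  -32/25   38/75 ]
R2 <- R2 - (5/3)*R3:  [   0    1    0  |  4/3   -1  1/3 ]
Right block of [I | A^{-1}] is the inverse:
[ 149/75  -32/25  38/75 ]
[    4/3      -1    1/3 ]
[   -3/5     2/5   -1/5 ]

inverse = [149/75 -32/25 38/75; 4/3 -1 1/3; -3/5 2/5 -1/5]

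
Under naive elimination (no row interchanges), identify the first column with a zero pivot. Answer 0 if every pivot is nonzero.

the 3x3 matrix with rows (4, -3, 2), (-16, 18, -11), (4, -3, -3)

first zero-pivot column = 0

Naive forward elimination:
R2 <- R2 - (-4)*R1:  [  0   6  -3 ]
R3 <- R3 - (1)*R1:  [  0   0  -5 ]
All pivots nonzero; naive elimination completes without hitting a zero pivot.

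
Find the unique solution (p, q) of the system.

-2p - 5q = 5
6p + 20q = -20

Forward elimination on [A|b]:
R2 <- R2 - (-3)*R1:  [  0   5  -5 ]
Row echelon form:
[ -2  -5  |   5 ]
[  0   5  |  -5 ]
Back-substitution:
q = (-5) / 5 = -1
p = (5 - (-5)*(-1)) / -2 = 0

(0, -1)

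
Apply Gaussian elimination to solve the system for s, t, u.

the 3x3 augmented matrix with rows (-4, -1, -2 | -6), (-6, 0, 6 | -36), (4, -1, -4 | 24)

Forward elimination on [A|b]:
R2 <- R2 - (3/2)*R1:  [   0  3/2    9  -27 ]
R3 <- R3 - (-1)*R1:  [  0  -2  -6  18 ]
R3 <- R3 - (-4/3)*R2:  [   0    0    6  -18 ]
Row echelon form:
[ -4   -1  -2  |   -6 ]
[  0  3/2   9  |  -27 ]
[  0    0   6  |  -18 ]
Back-substitution:
u = (-18) / 6 = -3
t = (-27 - (9)*(-3)) / (3/2) = 0
s = (-6 - (-1)*(0) - (-2)*(-3)) / -4 = 3

(3, 0, -3)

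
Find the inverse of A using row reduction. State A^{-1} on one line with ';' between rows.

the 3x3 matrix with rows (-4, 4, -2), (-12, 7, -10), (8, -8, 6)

inverse = [-19/20 -1/5 -13/20; -1/5 -1/5 -2/5; 1 0 1/2]

Gauss-Jordan on [A | I]:
R1 <- (1/-4)*R1:  [    1    -1   1/2  |  -1/4     0     0 ]
R2 <- R2 - (-12)*R1:  [  0  -5  -4  |  -3   1   0 ]
R3 <- R3 - (8)*R1:  [ 0  0  2  |  2  0  1 ]
R2 <- (1/-5)*R2:  [    0     1   4/5  |   3/5  -1/5     0 ]
R1 <- R1 - (-1)*R2:  [     1      0  13/10  |   7/20   -1/5      0 ]
R3 <- (1/2)*R3:  [   0    0    1  |    1    0  1/2 ]
R1 <- R1 - (13/10)*R3:  [      1       0       0  |  -19/20    -1/5  -13/20 ]
R2 <- R2 - (4/5)*R3:  [    0     1     0  |  -1/5  -1/5  -2/5 ]
Right block of [I | A^{-1}] is the inverse:
[ -19/20  -1/5  -13/20 ]
[   -1/5  -1/5    -2/5 ]
[      1     0     1/2 ]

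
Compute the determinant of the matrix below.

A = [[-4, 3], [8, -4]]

Forward elimination:
R2 <- R2 - (-2)*R1:  [ 0  2 ]
Upper-triangular form:
[ -4  3 ]
[  0  2 ]
det(A) = (-1)^0 * (-4) * (2) = -8  (0 row swaps -> sign +1)

det(A) = -8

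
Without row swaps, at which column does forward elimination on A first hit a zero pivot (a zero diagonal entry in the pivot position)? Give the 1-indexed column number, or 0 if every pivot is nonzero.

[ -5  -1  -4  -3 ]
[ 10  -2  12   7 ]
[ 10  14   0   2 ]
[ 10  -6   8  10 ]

Naive forward elimination:
R2 <- R2 - (-2)*R1:  [  0  -4   4   1 ]
R3 <- R3 - (-2)*R1:  [  0  12  -8  -4 ]
R4 <- R4 - (-2)*R1:  [  0  -8   0   4 ]
R3 <- R3 - (-3)*R2:  [  0   0   4  -1 ]
R4 <- R4 - (2)*R2:  [  0   0  -8   2 ]
R4 <- R4 - (-2)*R3:  [ 0  0  0  0 ]
Matrix at this point:
[ -5  -1  -4  -3 ]
[  0  -4   4   1 ]
[  0   0   4  -1 ]
[  0   0   0   0 ]
Pivot entry (4,4) in the last row is zero and there are no rows below to swap with -> zero pivot in column 4 (A is singular).

first zero-pivot column = 4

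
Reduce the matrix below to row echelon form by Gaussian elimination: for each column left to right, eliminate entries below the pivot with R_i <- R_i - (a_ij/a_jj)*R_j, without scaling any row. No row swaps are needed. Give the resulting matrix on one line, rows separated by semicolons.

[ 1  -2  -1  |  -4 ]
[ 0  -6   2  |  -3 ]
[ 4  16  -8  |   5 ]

Forward elimination:
R3 <- R3 - (4)*R1:  [  0  24  -4  21 ]
R3 <- R3 - (-4)*R2:  [ 0  0  4  9 ]
Row echelon form:
[ 1  -2  -1  |  -4 ]
[ 0  -6   2  |  -3 ]
[ 0   0   4  |   9 ]

REF = [1 -2 -1 -4; 0 -6 2 -3; 0 0 4 9]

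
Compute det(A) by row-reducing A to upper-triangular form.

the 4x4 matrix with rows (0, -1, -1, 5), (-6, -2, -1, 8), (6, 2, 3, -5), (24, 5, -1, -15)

Forward elimination:
R1 <-> R2   (pivot in column 1 was zero)
[ -6  -2  -1    8 ]
[  0  -1  -1    5 ]
[  6   2   3   -5 ]
[ 24   5  -1  -15 ]
R3 <- R3 - (-1)*R1:  [ 0  0  2  3 ]
R4 <- R4 - (-4)*R1:  [  0  -3  -5  17 ]
R4 <- R4 - (3)*R2:  [  0   0  -2   2 ]
R4 <- R4 - (-1)*R3:  [ 0  0  0  5 ]
Upper-triangular form:
[ -6  -2  -1  8 ]
[  0  -1  -1  5 ]
[  0   0   2  3 ]
[  0   0   0  5 ]
det(A) = (-1)^1 * (-6) * (-1) * (2) * (5) = -60  (1 row swap -> sign -1)

det(A) = -60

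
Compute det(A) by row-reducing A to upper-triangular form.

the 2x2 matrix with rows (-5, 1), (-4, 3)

Forward elimination:
R2 <- R2 - (4/5)*R1:  [    0  11/5 ]
Upper-triangular form:
[ -5     1 ]
[  0  11/5 ]
det(A) = (-1)^0 * (-5) * (11/5) = -11  (0 row swaps -> sign +1)

det(A) = -11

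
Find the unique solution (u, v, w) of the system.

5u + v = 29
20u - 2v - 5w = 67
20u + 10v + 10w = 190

Forward elimination on [A|b]:
R2 <- R2 - (4)*R1:  [   0   -6   -5  -49 ]
R3 <- R3 - (4)*R1:  [  0   6  10  74 ]
R3 <- R3 - (-1)*R2:  [  0   0   5  25 ]
Row echelon form:
[ 5   1   0  |   29 ]
[ 0  -6  -5  |  -49 ]
[ 0   0   5  |   25 ]
Back-substitution:
w = (25) / 5 = 5
v = (-49 - (-5)*(5)) / -6 = 4
u = (29 - (1)*(4)) / 5 = 5

(5, 4, 5)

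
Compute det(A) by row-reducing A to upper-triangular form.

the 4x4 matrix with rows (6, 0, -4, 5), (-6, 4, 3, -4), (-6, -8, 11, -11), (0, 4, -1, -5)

det(A) = -720

Forward elimination:
R2 <- R2 - (-1)*R1:  [  0   4  -1   1 ]
R3 <- R3 - (-1)*R1:  [  0  -8   7  -6 ]
R3 <- R3 - (-2)*R2:  [  0   0   5  -4 ]
R4 <- R4 - (1)*R2:  [  0   0   0  -6 ]
Upper-triangular form:
[ 6  0  -4   5 ]
[ 0  4  -1   1 ]
[ 0  0   5  -4 ]
[ 0  0   0  -6 ]
det(A) = (-1)^0 * (6) * (4) * (5) * (-6) = -720  (0 row swaps -> sign +1)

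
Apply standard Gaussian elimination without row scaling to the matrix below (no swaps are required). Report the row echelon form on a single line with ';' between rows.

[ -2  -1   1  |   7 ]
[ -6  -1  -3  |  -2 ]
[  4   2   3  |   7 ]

Forward elimination:
R2 <- R2 - (3)*R1:  [   0    2   -6  -23 ]
R3 <- R3 - (-2)*R1:  [  0   0   5  21 ]
Row echelon form:
[ -2  -1   1  |    7 ]
[  0   2  -6  |  -23 ]
[  0   0   5  |   21 ]

REF = [-2 -1 1 7; 0 2 -6 -23; 0 0 5 21]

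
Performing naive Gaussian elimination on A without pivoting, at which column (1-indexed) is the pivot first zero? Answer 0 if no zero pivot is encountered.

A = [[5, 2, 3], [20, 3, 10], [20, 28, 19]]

Naive forward elimination:
R2 <- R2 - (4)*R1:  [  0  -5  -2 ]
R3 <- R3 - (4)*R1:  [  0  20   7 ]
R3 <- R3 - (-4)*R2:  [  0   0  -1 ]
All pivots nonzero; naive elimination completes without hitting a zero pivot.

first zero-pivot column = 0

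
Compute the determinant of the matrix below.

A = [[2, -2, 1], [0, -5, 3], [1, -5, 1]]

Forward elimination:
R3 <- R3 - (1/2)*R1:  [   0   -4  1/2 ]
R3 <- R3 - (4/5)*R2:  [      0       0  -19/10 ]
Upper-triangular form:
[ 2  -2       1 ]
[ 0  -5       3 ]
[ 0   0  -19/10 ]
det(A) = (-1)^0 * (2) * (-5) * (-19/10) = 19  (0 row swaps -> sign +1)

det(A) = 19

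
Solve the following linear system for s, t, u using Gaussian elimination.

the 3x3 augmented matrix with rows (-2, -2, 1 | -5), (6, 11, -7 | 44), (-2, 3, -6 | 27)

(-3, 5, -1)

Forward elimination on [A|b]:
R2 <- R2 - (-3)*R1:  [  0   5  -4  29 ]
R3 <- R3 - (1)*R1:  [  0   5  -7  32 ]
R3 <- R3 - (1)*R2:  [  0   0  -3   3 ]
Row echelon form:
[ -2  -2   1  |  -5 ]
[  0   5  -4  |  29 ]
[  0   0  -3  |   3 ]
Back-substitution:
u = (3) / -3 = -1
t = (29 - (-4)*(-1)) / 5 = 5
s = (-5 - (-2)*(5) - (1)*(-1)) / -2 = -3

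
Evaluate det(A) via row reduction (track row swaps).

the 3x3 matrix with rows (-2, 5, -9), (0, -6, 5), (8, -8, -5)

det(A) = -372

Forward elimination:
R3 <- R3 - (-4)*R1:  [   0   12  -41 ]
R3 <- R3 - (-2)*R2:  [   0    0  -31 ]
Upper-triangular form:
[ -2   5   -9 ]
[  0  -6    5 ]
[  0   0  -31 ]
det(A) = (-1)^0 * (-2) * (-6) * (-31) = -372  (0 row swaps -> sign +1)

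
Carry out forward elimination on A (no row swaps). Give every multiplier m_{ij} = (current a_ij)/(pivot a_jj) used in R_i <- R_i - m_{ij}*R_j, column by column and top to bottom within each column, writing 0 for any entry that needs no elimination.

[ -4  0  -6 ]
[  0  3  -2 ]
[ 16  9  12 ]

multipliers: 0, -4, 3

Forward elimination:
R2: entry in column 1 is already 0 -> m_{21} = 0 (no row operation needed)
R3 <- R3 - (-4)*R1:  [   0    9  -12 ]
R3 <- R3 - (3)*R2:  [  0   0  -6 ]
Multipliers (in order of application): m_{21} = 0, m_{31} = -4, m_{32} = 3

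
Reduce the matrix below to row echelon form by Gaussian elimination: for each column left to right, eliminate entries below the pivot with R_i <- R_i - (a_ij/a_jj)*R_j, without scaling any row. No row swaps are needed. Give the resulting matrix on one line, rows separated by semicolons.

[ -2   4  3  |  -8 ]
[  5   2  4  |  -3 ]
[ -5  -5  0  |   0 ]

Forward elimination:
R2 <- R2 - (-5/2)*R1:  [    0    12  23/2   -23 ]
R3 <- R3 - (5/2)*R1:  [     0    -15  -15/2     20 ]
R3 <- R3 - (-5/4)*R2:  [     0      0   55/8  -35/4 ]
Row echelon form:
[ -2   4     3  |     -8 ]
[  0  12  23/2  |    -23 ]
[  0   0  55/8  |  -35/4 ]

REF = [-2 4 3 -8; 0 12 23/2 -23; 0 0 55/8 -35/4]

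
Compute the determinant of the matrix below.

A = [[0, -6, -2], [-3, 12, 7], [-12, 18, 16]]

det(A) = 36

Forward elimination:
R1 <-> R2   (pivot in column 1 was zero)
[  -3  12   7 ]
[   0  -6  -2 ]
[ -12  18  16 ]
R3 <- R3 - (4)*R1:  [   0  -30  -12 ]
R3 <- R3 - (5)*R2:  [  0   0  -2 ]
Upper-triangular form:
[ -3  12   7 ]
[  0  -6  -2 ]
[  0   0  -2 ]
det(A) = (-1)^1 * (-3) * (-6) * (-2) = 36  (1 row swap -> sign -1)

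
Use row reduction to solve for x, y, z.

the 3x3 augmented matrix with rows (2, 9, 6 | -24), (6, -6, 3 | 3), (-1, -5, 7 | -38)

(3, 0, -5)

Forward elimination on [A|b]:
R2 <- R2 - (3)*R1:  [   0  -33  -15   75 ]
R3 <- R3 - (-1/2)*R1:  [    0  -1/2    10   -50 ]
R3 <- R3 - (1/66)*R2:  [        0         0    225/22  -1125/22 ]
Row echelon form:
[ 2    9       6  |       -24 ]
[ 0  -33     -15  |        75 ]
[ 0    0  225/22  |  -1125/22 ]
Back-substitution:
z = (-1125/22) / (225/22) = -5
y = (75 - (-15)*(-5)) / -33 = 0
x = (-24 - (9)*(0) - (6)*(-5)) / 2 = 3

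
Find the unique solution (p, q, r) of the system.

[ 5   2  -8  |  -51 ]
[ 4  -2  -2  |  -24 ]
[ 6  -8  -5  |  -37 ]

(-5, -1, 3)

Forward elimination on [A|b]:
R2 <- R2 - (4/5)*R1:  [     0  -18/5   22/5   84/5 ]
R3 <- R3 - (6/5)*R1:  [     0  -52/5   23/5  121/5 ]
R3 <- R3 - (26/9)*R2:  [     0      0  -73/9  -73/3 ]
Row echelon form:
[ 5      2     -8  |    -51 ]
[ 0  -18/5   22/5  |   84/5 ]
[ 0      0  -73/9  |  -73/3 ]
Back-substitution:
r = (-73/3) / (-73/9) = 3
q = (84/5 - (22/5)*(3)) / (-18/5) = -1
p = (-51 - (2)*(-1) - (-8)*(3)) / 5 = -5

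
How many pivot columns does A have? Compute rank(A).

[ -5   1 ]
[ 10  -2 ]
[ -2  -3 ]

rank(A) = 2

Row reduction:
R2 <- R2 - (-2)*R1:  [ 0  0 ]
R3 <- R3 - (2/5)*R1:  [     0  -17/5 ]
R2 <-> R3   (pivot in column 2 was zero)
[ -5      1 ]
[  0  -17/5 ]
[  0      0 ]
Row echelon form:
[ -5      1 ]
[  0  -17/5 ]
[  0      0 ]
Nonzero rows / pivot columns: 2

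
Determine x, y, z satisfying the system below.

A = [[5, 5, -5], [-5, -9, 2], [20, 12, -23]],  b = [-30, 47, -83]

Forward elimination on [A|b]:
R2 <- R2 - (-1)*R1:  [  0  -4  -3  17 ]
R3 <- R3 - (4)*R1:  [  0  -8  -3  37 ]
R3 <- R3 - (2)*R2:  [ 0  0  3  3 ]
Row echelon form:
[ 5   5  -5  |  -30 ]
[ 0  -4  -3  |   17 ]
[ 0   0   3  |    3 ]
Back-substitution:
z = (3) / 3 = 1
y = (17 - (-3)*(1)) / -4 = -5
x = (-30 - (5)*(-5) - (-5)*(1)) / 5 = 0

(0, -5, 1)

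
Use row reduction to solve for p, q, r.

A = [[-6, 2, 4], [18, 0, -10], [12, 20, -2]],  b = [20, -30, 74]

Forward elimination on [A|b]:
R2 <- R2 - (-3)*R1:  [  0   6   2  30 ]
R3 <- R3 - (-2)*R1:  [   0   24    6  114 ]
R3 <- R3 - (4)*R2:  [  0   0  -2  -6 ]
Row echelon form:
[ -6  2   4  |  20 ]
[  0  6   2  |  30 ]
[  0  0  -2  |  -6 ]
Back-substitution:
r = (-6) / -2 = 3
q = (30 - (2)*(3)) / 6 = 4
p = (20 - (2)*(4) - (4)*(3)) / -6 = 0

(0, 4, 3)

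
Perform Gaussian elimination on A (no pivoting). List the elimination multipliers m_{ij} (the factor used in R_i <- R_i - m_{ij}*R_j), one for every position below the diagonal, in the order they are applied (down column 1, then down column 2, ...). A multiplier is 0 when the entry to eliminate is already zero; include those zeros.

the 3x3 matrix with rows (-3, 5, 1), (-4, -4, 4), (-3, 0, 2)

Forward elimination:
R2 <- R2 - (4/3)*R1:  [     0  -32/3    8/3 ]
R3 <- R3 - (1)*R1:  [  0  -5   1 ]
R3 <- R3 - (15/32)*R2:  [    0     0  -1/4 ]
Multipliers (in order of application): m_{21} = 4/3, m_{31} = 1, m_{32} = 15/32

multipliers: 4/3, 1, 15/32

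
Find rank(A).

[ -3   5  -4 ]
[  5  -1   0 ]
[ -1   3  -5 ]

rank(A) = 3

Row reduction:
R2 <- R2 - (-5/3)*R1:  [     0   22/3  -20/3 ]
R3 <- R3 - (1/3)*R1:  [     0    4/3  -11/3 ]
R3 <- R3 - (2/11)*R2:  [      0       0  -27/11 ]
Row echelon form:
[ -3     5      -4 ]
[  0  22/3   -20/3 ]
[  0     0  -27/11 ]
Nonzero rows / pivot columns: 3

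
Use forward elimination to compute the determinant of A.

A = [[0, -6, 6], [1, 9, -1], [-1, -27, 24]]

det(A) = 30

Forward elimination:
R1 <-> R2   (pivot in column 1 was zero)
[  1    9  -1 ]
[  0   -6   6 ]
[ -1  -27  24 ]
R3 <- R3 - (-1)*R1:  [   0  -18   23 ]
R3 <- R3 - (3)*R2:  [ 0  0  5 ]
Upper-triangular form:
[ 1   9  -1 ]
[ 0  -6   6 ]
[ 0   0   5 ]
det(A) = (-1)^1 * (1) * (-6) * (5) = 30  (1 row swap -> sign -1)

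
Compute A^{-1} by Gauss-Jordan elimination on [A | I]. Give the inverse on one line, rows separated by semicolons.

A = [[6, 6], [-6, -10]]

Gauss-Jordan on [A | I]:
R1 <- (1/6)*R1:  [   1    1  |  1/6    0 ]
R2 <- R2 - (-6)*R1:  [  0  -4  |   1   1 ]
R2 <- (1/-4)*R2:  [    0     1  |  -1/4  -1/4 ]
R1 <- R1 - (1)*R2:  [    1     0  |  5/12   1/4 ]
Right block of [I | A^{-1}] is the inverse:
[ 5/12   1/4 ]
[ -1/4  -1/4 ]

inverse = [5/12 1/4; -1/4 -1/4]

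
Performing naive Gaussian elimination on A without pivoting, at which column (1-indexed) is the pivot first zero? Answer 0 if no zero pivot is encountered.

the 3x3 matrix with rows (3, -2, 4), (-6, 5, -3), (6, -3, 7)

first zero-pivot column = 0

Naive forward elimination:
R2 <- R2 - (-2)*R1:  [ 0  1  5 ]
R3 <- R3 - (2)*R1:  [  0   1  -1 ]
R3 <- R3 - (1)*R2:  [  0   0  -6 ]
All pivots nonzero; naive elimination completes without hitting a zero pivot.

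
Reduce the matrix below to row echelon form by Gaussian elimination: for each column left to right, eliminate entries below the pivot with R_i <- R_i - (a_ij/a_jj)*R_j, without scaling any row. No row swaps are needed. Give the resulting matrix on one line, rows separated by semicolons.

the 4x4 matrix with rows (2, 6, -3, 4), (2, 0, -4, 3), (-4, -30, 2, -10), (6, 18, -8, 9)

REF = [2 6 -3 4; 0 -6 -1 -1; 0 0 -1 1; 0 0 0 -2]

Forward elimination:
R2 <- R2 - (1)*R1:  [  0  -6  -1  -1 ]
R3 <- R3 - (-2)*R1:  [   0  -18   -4   -2 ]
R4 <- R4 - (3)*R1:  [  0   0   1  -3 ]
R3 <- R3 - (3)*R2:  [  0   0  -1   1 ]
R4 <- R4 - (-1)*R3:  [  0   0   0  -2 ]
Row echelon form:
[ 2   6  -3   4 ]
[ 0  -6  -1  -1 ]
[ 0   0  -1   1 ]
[ 0   0   0  -2 ]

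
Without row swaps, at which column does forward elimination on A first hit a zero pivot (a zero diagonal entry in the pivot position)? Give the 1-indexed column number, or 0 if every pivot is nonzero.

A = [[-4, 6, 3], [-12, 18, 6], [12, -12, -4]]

first zero-pivot column = 2

Naive forward elimination:
R2 <- R2 - (3)*R1:  [  0   0  -3 ]
R3 <- R3 - (-3)*R1:  [ 0  6  5 ]
Matrix at this point:
[ -4  6   3 ]
[  0  0  -3 ]
[  0  6   5 ]
Pivot entry (2,2) is zero but row 3 has 6 in column 2 -> naive elimination stops; a row interchange (e.g. R2 <-> R3) would be required here.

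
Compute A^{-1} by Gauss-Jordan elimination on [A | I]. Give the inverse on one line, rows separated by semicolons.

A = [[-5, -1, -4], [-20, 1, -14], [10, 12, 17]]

Gauss-Jordan on [A | I]:
R1 <- (1/-5)*R1:  [    1   1/5   4/5  |  -1/5     0     0 ]
R2 <- R2 - (-20)*R1:  [  0   5   2  |  -4   1   0 ]
R3 <- R3 - (10)*R1:  [  0  10   9  |   2   0   1 ]
R2 <- (1/5)*R2:  [    0     1   2/5  |  -4/5   1/5     0 ]
R1 <- R1 - (1/5)*R2:  [     1      0  18/25  |  -1/25  -1/25      0 ]
R3 <- R3 - (10)*R2:  [  0   0   5  |  10  -2   1 ]
R3 <- (1/5)*R3:  [    0     0     1  |     2  -2/5   1/5 ]
R1 <- R1 - (18/25)*R3:  [       1        0        0  |   -37/25   31/125  -18/125 ]
R2 <- R2 - (2/5)*R3:  [     0      1      0  |   -8/5   9/25  -2/25 ]
Right block of [I | A^{-1}] is the inverse:
[ -37/25  31/125  -18/125 ]
[   -8/5    9/25    -2/25 ]
[      2    -2/5      1/5 ]

inverse = [-37/25 31/125 -18/125; -8/5 9/25 -2/25; 2 -2/5 1/5]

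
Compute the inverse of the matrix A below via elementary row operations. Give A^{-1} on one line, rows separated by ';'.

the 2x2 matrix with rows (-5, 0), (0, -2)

inverse = [-1/5 0; 0 -1/2]

Gauss-Jordan on [A | I]:
R1 <- (1/-5)*R1:  [    1     0  |  -1/5     0 ]
R2 <- (1/-2)*R2:  [    0     1  |     0  -1/2 ]
Right block of [I | A^{-1}] is the inverse:
[ -1/5     0 ]
[    0  -1/2 ]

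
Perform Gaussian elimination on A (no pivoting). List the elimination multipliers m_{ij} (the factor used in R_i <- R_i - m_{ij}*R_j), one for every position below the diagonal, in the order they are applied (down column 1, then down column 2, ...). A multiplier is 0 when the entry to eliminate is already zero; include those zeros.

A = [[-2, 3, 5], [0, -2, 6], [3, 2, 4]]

multipliers: 0, -3/2, -13/4

Forward elimination:
R2: entry in column 1 is already 0 -> m_{21} = 0 (no row operation needed)
R3 <- R3 - (-3/2)*R1:  [    0  13/2  23/2 ]
R3 <- R3 - (-13/4)*R2:  [  0   0  31 ]
Multipliers (in order of application): m_{21} = 0, m_{31} = -3/2, m_{32} = -13/4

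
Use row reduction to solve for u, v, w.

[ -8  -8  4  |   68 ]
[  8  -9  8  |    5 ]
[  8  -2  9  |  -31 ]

Forward elimination on [A|b]:
R2 <- R2 - (-1)*R1:  [   0  -17   12   73 ]
R3 <- R3 - (-1)*R1:  [   0  -10   13   37 ]
R3 <- R3 - (10/17)*R2:  [       0        0   101/17  -101/17 ]
Row echelon form:
[ -8   -8       4  |       68 ]
[  0  -17      12  |       73 ]
[  0    0  101/17  |  -101/17 ]
Back-substitution:
w = (-101/17) / (101/17) = -1
v = (73 - (12)*(-1)) / -17 = -5
u = (68 - (-8)*(-5) - (4)*(-1)) / -8 = -4

(-4, -5, -1)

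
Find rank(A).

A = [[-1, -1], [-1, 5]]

rank(A) = 2

Row reduction:
R2 <- R2 - (1)*R1:  [ 0  6 ]
Row echelon form:
[ -1  -1 ]
[  0   6 ]
Nonzero rows / pivot columns: 2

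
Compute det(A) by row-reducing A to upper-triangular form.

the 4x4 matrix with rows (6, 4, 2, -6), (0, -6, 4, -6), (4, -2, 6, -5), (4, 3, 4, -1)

Forward elimination:
R3 <- R3 - (2/3)*R1:  [     0  -14/3   14/3     -1 ]
R4 <- R4 - (2/3)*R1:  [   0  1/3  8/3    3 ]
R3 <- R3 - (7/9)*R2:  [    0     0  14/9  11/3 ]
R4 <- R4 - (-1/18)*R2:  [    0     0  26/9   8/3 ]
R4 <- R4 - (13/7)*R3:  [     0      0      0  -29/7 ]
Upper-triangular form:
[ 6   4     2     -6 ]
[ 0  -6     4     -6 ]
[ 0   0  14/9   11/3 ]
[ 0   0     0  -29/7 ]
det(A) = (-1)^0 * (6) * (-6) * (14/9) * (-29/7) = 232  (0 row swaps -> sign +1)

det(A) = 232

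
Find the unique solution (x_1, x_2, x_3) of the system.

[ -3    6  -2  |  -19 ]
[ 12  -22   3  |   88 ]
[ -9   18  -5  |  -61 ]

(1, -4, -4)

Forward elimination on [A|b]:
R2 <- R2 - (-4)*R1:  [  0   2  -5  12 ]
R3 <- R3 - (3)*R1:  [  0   0   1  -4 ]
Row echelon form:
[ -3  6  -2  |  -19 ]
[  0  2  -5  |   12 ]
[  0  0   1  |   -4 ]
Back-substitution:
x_3 = (-4) / 1 = -4
x_2 = (12 - (-5)*(-4)) / 2 = -4
x_1 = (-19 - (6)*(-4) - (-2)*(-4)) / -3 = 1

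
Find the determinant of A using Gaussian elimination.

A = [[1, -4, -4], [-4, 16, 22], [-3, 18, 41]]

det(A) = -36

Forward elimination:
R2 <- R2 - (-4)*R1:  [ 0  0  6 ]
R3 <- R3 - (-3)*R1:  [  0   6  29 ]
R2 <-> R3   (pivot in column 2 was zero)
[ 1  -4  -4 ]
[ 0   6  29 ]
[ 0   0   6 ]
Upper-triangular form:
[ 1  -4  -4 ]
[ 0   6  29 ]
[ 0   0   6 ]
det(A) = (-1)^1 * (1) * (6) * (6) = -36  (1 row swap -> sign -1)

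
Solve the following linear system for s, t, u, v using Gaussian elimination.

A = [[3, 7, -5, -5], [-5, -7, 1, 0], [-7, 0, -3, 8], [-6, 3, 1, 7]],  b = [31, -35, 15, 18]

(1, 4, -2, 2)

Forward elimination on [A|b]:
R2 <- R2 - (-5/3)*R1:  [     0   14/3  -22/3  -25/3   50/3 ]
R3 <- R3 - (-7/3)*R1:  [     0   49/3  -44/3  -11/3  262/3 ]
R4 <- R4 - (-2)*R1:  [  0  17  -9  -3  80 ]
R3 <- R3 - (7/2)*R2:  [    0     0    11  51/2    29 ]
R4 <- R4 - (51/14)*R2:  [      0       0   124/7  383/14   135/7 ]
R4 <- R4 - (124/77)*R3:  [         0          0          0  -2111/154   -2111/77 ]
Row echelon form:
[ 3     7     -5         -5  |        31 ]
[ 0  14/3  -22/3      -25/3  |      50/3 ]
[ 0     0     11       51/2  |        29 ]
[ 0     0      0  -2111/154  |  -2111/77 ]
Back-substitution:
v = (-2111/77) / (-2111/154) = 2
u = (29 - (51/2)*(2)) / 11 = -2
t = (50/3 - (-22/3)*(-2) - (-25/3)*(2)) / (14/3) = 4
s = (31 - (7)*(4) - (-5)*(-2) - (-5)*(2)) / 3 = 1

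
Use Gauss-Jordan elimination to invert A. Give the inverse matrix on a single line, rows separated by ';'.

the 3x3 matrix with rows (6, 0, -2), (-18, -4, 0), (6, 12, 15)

inverse = [-5/2 -1 -1/3; 45/4 17/4 3/2; -8 -3 -1]

Gauss-Jordan on [A | I]:
R1 <- (1/6)*R1:  [    1     0  -1/3  |   1/6     0     0 ]
R2 <- R2 - (-18)*R1:  [  0  -4  -6  |   3   1   0 ]
R3 <- R3 - (6)*R1:  [  0  12  17  |  -1   0   1 ]
R2 <- (1/-4)*R2:  [    0     1   3/2  |  -3/4  -1/4     0 ]
R3 <- R3 - (12)*R2:  [  0   0  -1  |   8   3   1 ]
R3 <- (1/-1)*R3:  [  0   0   1  |  -8  -3  -1 ]
R1 <- R1 - (-1/3)*R3:  [    1     0     0  |  -5/2    -1  -1/3 ]
R2 <- R2 - (3/2)*R3:  [    0     1     0  |  45/4  17/4   3/2 ]
Right block of [I | A^{-1}] is the inverse:
[ -5/2    -1  -1/3 ]
[ 45/4  17/4   3/2 ]
[   -8    -3    -1 ]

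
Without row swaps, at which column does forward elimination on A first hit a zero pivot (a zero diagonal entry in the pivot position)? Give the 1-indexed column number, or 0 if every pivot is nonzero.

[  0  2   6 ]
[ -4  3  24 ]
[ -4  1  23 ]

first zero-pivot column = 1

Naive forward elimination:
Pivot entry (1,1) is zero but row 2 has -4 in column 1 -> naive elimination stops; a row interchange (e.g. R1 <-> R2) would be required here.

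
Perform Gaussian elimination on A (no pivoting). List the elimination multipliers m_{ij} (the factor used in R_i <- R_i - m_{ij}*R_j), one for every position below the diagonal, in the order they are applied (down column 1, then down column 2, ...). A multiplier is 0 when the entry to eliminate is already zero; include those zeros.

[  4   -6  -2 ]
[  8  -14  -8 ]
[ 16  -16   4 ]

multipliers: 2, 4, -4

Forward elimination:
R2 <- R2 - (2)*R1:  [  0  -2  -4 ]
R3 <- R3 - (4)*R1:  [  0   8  12 ]
R3 <- R3 - (-4)*R2:  [  0   0  -4 ]
Multipliers (in order of application): m_{21} = 2, m_{31} = 4, m_{32} = -4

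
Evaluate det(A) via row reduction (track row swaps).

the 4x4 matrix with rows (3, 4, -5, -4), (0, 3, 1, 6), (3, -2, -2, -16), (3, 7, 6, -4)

Forward elimination:
R3 <- R3 - (1)*R1:  [   0   -6    3  -12 ]
R4 <- R4 - (1)*R1:  [  0   3  11   0 ]
R3 <- R3 - (-2)*R2:  [ 0  0  5  0 ]
R4 <- R4 - (1)*R2:  [  0   0  10  -6 ]
R4 <- R4 - (2)*R3:  [  0   0   0  -6 ]
Upper-triangular form:
[ 3  4  -5  -4 ]
[ 0  3   1   6 ]
[ 0  0   5   0 ]
[ 0  0   0  -6 ]
det(A) = (-1)^0 * (3) * (3) * (5) * (-6) = -270  (0 row swaps -> sign +1)

det(A) = -270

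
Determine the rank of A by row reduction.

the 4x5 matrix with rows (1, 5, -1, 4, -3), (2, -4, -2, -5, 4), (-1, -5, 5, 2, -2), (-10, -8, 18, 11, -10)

Row reduction:
R2 <- R2 - (2)*R1:  [   0  -14    0  -13   10 ]
R3 <- R3 - (-1)*R1:  [  0   0   4   6  -5 ]
R4 <- R4 - (-10)*R1:  [   0   42    8   51  -40 ]
R4 <- R4 - (-3)*R2:  [   0    0    8   12  -10 ]
R4 <- R4 - (2)*R3:  [ 0  0  0  0  0 ]
Row echelon form:
[ 1    5  -1    4  -3 ]
[ 0  -14   0  -13  10 ]
[ 0    0   4    6  -5 ]
[ 0    0   0    0   0 ]
Nonzero rows / pivot columns: 3

rank(A) = 3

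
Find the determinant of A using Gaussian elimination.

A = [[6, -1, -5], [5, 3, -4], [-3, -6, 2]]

det(A) = -5

Forward elimination:
R2 <- R2 - (5/6)*R1:  [    0  23/6   1/6 ]
R3 <- R3 - (-1/2)*R1:  [     0  -13/2   -1/2 ]
R3 <- R3 - (-39/23)*R2:  [     0      0  -5/23 ]
Upper-triangular form:
[ 6    -1     -5 ]
[ 0  23/6    1/6 ]
[ 0     0  -5/23 ]
det(A) = (-1)^0 * (6) * (23/6) * (-5/23) = -5  (0 row swaps -> sign +1)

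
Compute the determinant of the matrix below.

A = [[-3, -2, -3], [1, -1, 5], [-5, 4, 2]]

Forward elimination:
R2 <- R2 - (-1/3)*R1:  [    0  -5/3     4 ]
R3 <- R3 - (5/3)*R1:  [    0  22/3     7 ]
R3 <- R3 - (-22/5)*R2:  [     0      0  123/5 ]
Upper-triangular form:
[ -3    -2     -3 ]
[  0  -5/3      4 ]
[  0     0  123/5 ]
det(A) = (-1)^0 * (-3) * (-5/3) * (123/5) = 123  (0 row swaps -> sign +1)

det(A) = 123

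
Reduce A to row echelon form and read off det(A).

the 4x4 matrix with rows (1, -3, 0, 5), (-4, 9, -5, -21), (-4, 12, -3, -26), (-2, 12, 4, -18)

det(A) = 18

Forward elimination:
R2 <- R2 - (-4)*R1:  [  0  -3  -5  -1 ]
R3 <- R3 - (-4)*R1:  [  0   0  -3  -6 ]
R4 <- R4 - (-2)*R1:  [  0   6   4  -8 ]
R4 <- R4 - (-2)*R2:  [   0    0   -6  -10 ]
R4 <- R4 - (2)*R3:  [ 0  0  0  2 ]
Upper-triangular form:
[ 1  -3   0   5 ]
[ 0  -3  -5  -1 ]
[ 0   0  -3  -6 ]
[ 0   0   0   2 ]
det(A) = (-1)^0 * (1) * (-3) * (-3) * (2) = 18  (0 row swaps -> sign +1)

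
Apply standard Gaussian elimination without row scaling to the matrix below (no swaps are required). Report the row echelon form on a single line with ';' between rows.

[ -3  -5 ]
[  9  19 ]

Forward elimination:
R2 <- R2 - (-3)*R1:  [ 0  4 ]
Row echelon form:
[ -3  -5 ]
[  0   4 ]

REF = [-3 -5; 0 4]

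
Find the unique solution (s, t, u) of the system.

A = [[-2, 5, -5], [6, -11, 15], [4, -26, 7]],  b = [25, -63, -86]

(5, 3, -4)

Forward elimination on [A|b]:
R2 <- R2 - (-3)*R1:  [  0   4   0  12 ]
R3 <- R3 - (-2)*R1:  [   0  -16   -3  -36 ]
R3 <- R3 - (-4)*R2:  [  0   0  -3  12 ]
Row echelon form:
[ -2  5  -5  |  25 ]
[  0  4   0  |  12 ]
[  0  0  -3  |  12 ]
Back-substitution:
u = (12) / -3 = -4
t = (12) / 4 = 3
s = (25 - (5)*(3) - (-5)*(-4)) / -2 = 5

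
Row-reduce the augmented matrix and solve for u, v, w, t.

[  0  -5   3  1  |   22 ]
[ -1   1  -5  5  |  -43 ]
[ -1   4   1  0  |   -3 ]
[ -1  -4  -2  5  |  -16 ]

Forward elimination on [A|b]:
R1 <-> R2   (pivot in column 1 was zero)
[ -1   1  -5  5  -43 ]
[  0  -5   3  1   22 ]
[ -1   4   1  0   -3 ]
[ -1  -4  -2  5  -16 ]
R3 <- R3 - (1)*R1:  [  0   3   6  -5  40 ]
R4 <- R4 - (1)*R1:  [  0  -5   3   0  27 ]
R3 <- R3 - (-3/5)*R2:  [     0      0   39/5  -22/5  266/5 ]
R4 <- R4 - (1)*R2:  [  0   0   0  -1   5 ]
Row echelon form:
[ -1   1    -5      5  |    -43 ]
[  0  -5     3      1  |     22 ]
[  0   0  39/5  -22/5  |  266/5 ]
[  0   0     0     -1  |      5 ]
Back-substitution:
t = (5) / -1 = -5
w = (266/5 - (-22/5)*(-5)) / (39/5) = 4
v = (22 - (3)*(4) - (1)*(-5)) / -5 = -3
u = (-43 - (1)*(-3) - (-5)*(4) - (5)*(-5)) / -1 = -5

(-5, -3, 4, -5)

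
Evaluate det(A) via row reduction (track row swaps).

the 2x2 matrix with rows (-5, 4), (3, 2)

det(A) = -22

Forward elimination:
R2 <- R2 - (-3/5)*R1:  [    0  22/5 ]
Upper-triangular form:
[ -5     4 ]
[  0  22/5 ]
det(A) = (-1)^0 * (-5) * (22/5) = -22  (0 row swaps -> sign +1)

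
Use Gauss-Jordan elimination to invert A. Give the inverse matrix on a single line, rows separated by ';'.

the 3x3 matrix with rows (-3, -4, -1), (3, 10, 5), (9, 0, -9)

inverse = [-5/4 -1/2 -5/36; 1 1/2 1/6; -5/4 -1/2 -1/4]

Gauss-Jordan on [A | I]:
R1 <- (1/-3)*R1:  [    1   4/3   1/3  |  -1/3     0     0 ]
R2 <- R2 - (3)*R1:  [ 0  6  4  |  1  1  0 ]
R3 <- R3 - (9)*R1:  [   0  -12  -12  |    3    0    1 ]
R2 <- (1/6)*R2:  [   0    1  2/3  |  1/6  1/6    0 ]
R1 <- R1 - (4/3)*R2:  [    1     0  -5/9  |  -5/9  -2/9     0 ]
R3 <- R3 - (-12)*R2:  [  0   0  -4  |   5   2   1 ]
R3 <- (1/-4)*R3:  [    0     0     1  |  -5/4  -1/2  -1/4 ]
R1 <- R1 - (-5/9)*R3:  [     1      0      0  |   -5/4   -1/2  -5/36 ]
R2 <- R2 - (2/3)*R3:  [   0    1    0  |    1  1/2  1/6 ]
Right block of [I | A^{-1}] is the inverse:
[ -5/4  -1/2  -5/36 ]
[    1   1/2    1/6 ]
[ -5/4  -1/2   -1/4 ]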